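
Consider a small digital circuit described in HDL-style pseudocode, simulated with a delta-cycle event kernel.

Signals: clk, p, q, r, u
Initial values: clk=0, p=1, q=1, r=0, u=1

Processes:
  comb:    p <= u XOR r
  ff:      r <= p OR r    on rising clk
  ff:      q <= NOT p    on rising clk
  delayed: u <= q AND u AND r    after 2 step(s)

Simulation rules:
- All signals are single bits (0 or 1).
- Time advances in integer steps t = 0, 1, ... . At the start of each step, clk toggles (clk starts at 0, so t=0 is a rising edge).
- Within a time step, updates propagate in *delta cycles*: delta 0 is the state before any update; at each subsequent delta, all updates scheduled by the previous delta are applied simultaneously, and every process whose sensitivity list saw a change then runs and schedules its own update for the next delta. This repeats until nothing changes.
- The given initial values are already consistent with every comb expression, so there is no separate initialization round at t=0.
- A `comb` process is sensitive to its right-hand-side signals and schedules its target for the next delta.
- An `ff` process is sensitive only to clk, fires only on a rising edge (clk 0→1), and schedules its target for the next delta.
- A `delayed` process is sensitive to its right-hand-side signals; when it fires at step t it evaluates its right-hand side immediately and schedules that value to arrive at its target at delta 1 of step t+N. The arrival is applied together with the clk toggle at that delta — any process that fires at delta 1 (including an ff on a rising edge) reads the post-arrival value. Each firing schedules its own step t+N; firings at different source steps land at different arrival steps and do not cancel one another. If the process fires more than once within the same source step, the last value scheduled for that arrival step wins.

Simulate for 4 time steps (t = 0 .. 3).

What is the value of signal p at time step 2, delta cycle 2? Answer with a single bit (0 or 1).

1

t0.Δ0 u=1 p=1 q=1 clk=0 r=0
t0.Δ1 u=1 p=1 q=1 clk=1 r=0
t0.Δ2 u=1 p=1 q=0 clk=1 r=1
t0.Δ3 u=1 p=0 q=0 clk=1 r=1
t1.Δ0 u=1 p=0 q=0 clk=1 r=1
t1.Δ1 u=1 p=0 q=0 clk=0 r=1
t2.Δ0 u=1 p=0 q=0 clk=0 r=1
t2.Δ1 u=0 p=0 q=0 clk=1 r=1
t2.Δ2 u=0 p=1 q=1 clk=1 r=1
t3.Δ0 u=0 p=1 q=1 clk=1 r=1
t3.Δ1 u=0 p=1 q=1 clk=0 r=1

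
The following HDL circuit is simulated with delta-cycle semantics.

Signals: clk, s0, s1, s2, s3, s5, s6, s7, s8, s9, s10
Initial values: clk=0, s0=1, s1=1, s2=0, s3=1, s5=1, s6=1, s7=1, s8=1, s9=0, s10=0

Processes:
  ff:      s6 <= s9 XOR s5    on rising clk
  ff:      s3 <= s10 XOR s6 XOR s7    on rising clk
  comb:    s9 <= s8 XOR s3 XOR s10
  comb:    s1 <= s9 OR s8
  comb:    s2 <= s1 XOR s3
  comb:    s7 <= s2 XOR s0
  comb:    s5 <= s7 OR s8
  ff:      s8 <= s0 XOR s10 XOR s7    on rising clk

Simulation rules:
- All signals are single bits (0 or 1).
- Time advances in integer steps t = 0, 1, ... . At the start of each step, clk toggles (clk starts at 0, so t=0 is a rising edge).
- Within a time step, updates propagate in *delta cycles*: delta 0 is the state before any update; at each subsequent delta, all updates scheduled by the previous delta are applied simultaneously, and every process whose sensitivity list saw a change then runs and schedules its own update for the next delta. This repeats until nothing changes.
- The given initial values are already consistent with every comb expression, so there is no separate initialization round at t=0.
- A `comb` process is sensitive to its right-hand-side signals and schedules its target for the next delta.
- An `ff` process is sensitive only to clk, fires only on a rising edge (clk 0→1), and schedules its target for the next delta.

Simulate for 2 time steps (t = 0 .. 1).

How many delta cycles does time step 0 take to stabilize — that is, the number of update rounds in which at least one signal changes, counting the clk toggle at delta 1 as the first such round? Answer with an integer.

6

t0.Δ0 s7=1 s9=0 s2=0 s0=1 s3=1 s10=0 s6=1 s8=1 clk=0 s1=1 s5=1
t0.Δ1 s7=1 s9=0 s2=0 s0=1 s3=1 s10=0 s6=1 s8=1 clk=1 s1=1 s5=1
t0.Δ2 s7=1 s9=0 s2=0 s0=1 s3=0 s10=0 s6=1 s8=0 clk=1 s1=1 s5=1
t0.Δ3 s7=1 s9=0 s2=1 s0=1 s3=0 s10=0 s6=1 s8=0 clk=1 s1=0 s5=1
t0.Δ4 s7=0 s9=0 s2=0 s0=1 s3=0 s10=0 s6=1 s8=0 clk=1 s1=0 s5=1
t0.Δ5 s7=1 s9=0 s2=0 s0=1 s3=0 s10=0 s6=1 s8=0 clk=1 s1=0 s5=0
t0.Δ6 s7=1 s9=0 s2=0 s0=1 s3=0 s10=0 s6=1 s8=0 clk=1 s1=0 s5=1
t1.Δ0 s7=1 s9=0 s2=0 s0=1 s3=0 s10=0 s6=1 s8=0 clk=1 s1=0 s5=1
t1.Δ1 s7=1 s9=0 s2=0 s0=1 s3=0 s10=0 s6=1 s8=0 clk=0 s1=0 s5=1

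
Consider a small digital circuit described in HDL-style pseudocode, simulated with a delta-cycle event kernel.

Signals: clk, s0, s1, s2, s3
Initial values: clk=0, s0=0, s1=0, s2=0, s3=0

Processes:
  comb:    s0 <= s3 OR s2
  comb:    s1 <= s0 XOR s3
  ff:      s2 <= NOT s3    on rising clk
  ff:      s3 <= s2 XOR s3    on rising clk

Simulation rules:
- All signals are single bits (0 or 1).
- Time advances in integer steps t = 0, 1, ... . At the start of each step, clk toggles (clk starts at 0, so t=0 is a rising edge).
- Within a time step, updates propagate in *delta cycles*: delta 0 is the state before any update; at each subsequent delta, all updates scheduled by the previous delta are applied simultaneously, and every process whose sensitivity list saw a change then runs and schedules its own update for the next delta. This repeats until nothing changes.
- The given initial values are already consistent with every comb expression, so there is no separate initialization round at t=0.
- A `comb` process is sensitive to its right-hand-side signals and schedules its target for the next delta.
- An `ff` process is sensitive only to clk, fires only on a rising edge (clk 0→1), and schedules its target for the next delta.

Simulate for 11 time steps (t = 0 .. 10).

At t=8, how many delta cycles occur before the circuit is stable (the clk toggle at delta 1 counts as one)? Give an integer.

3

t=0 Δ0: s2=0 s0=0 s3=0 s1=0 clk=0
  Δ1: clk:0→1
  Δ2: s2:0→1
  Δ3: s0:0→1
  Δ4: s1:0→1
  (4Δ to stable)
t=1 Δ0: s2=1 s0=1 s3=0 s1=1 clk=1
  Δ1: clk:1→0
  (1Δ to stable)
t=2 Δ0: s2=1 s0=1 s3=0 s1=1 clk=0
  Δ1: clk:0→1
  Δ2: s3:0→1
  Δ3: s1:1→0
  (3Δ to stable)
t=3 Δ0: s2=1 s0=1 s3=1 s1=0 clk=1
  Δ1: clk:1→0
  (1Δ to stable)
t=4 Δ0: s2=1 s0=1 s3=1 s1=0 clk=0
  Δ1: clk:0→1
  Δ2: s2:1→0, s3:1→0
  Δ3: s0:1→0, s1:0→1
  Δ4: s1:1→0
  (4Δ to stable)
t=5 Δ0: s2=0 s0=0 s3=0 s1=0 clk=1
  Δ1: clk:1→0
  (1Δ to stable)
t=6 Δ0: s2=0 s0=0 s3=0 s1=0 clk=0
  Δ1: clk:0→1
  Δ2: s2:0→1
  Δ3: s0:0→1
  Δ4: s1:0→1
  (4Δ to stable)
t=7 Δ0: s2=1 s0=1 s3=0 s1=1 clk=1
  Δ1: clk:1→0
  (1Δ to stable)
t=8 Δ0: s2=1 s0=1 s3=0 s1=1 clk=0
  Δ1: clk:0→1
  Δ2: s3:0→1
  Δ3: s1:1→0
  (3Δ to stable)
t=9 Δ0: s2=1 s0=1 s3=1 s1=0 clk=1
  Δ1: clk:1→0
  (1Δ to stable)
t=10 Δ0: s2=1 s0=1 s3=1 s1=0 clk=0
  Δ1: clk:0→1
  Δ2: s2:1→0, s3:1→0
  Δ3: s0:1→0, s1:0→1
  Δ4: s1:1→0
  (4Δ to stable)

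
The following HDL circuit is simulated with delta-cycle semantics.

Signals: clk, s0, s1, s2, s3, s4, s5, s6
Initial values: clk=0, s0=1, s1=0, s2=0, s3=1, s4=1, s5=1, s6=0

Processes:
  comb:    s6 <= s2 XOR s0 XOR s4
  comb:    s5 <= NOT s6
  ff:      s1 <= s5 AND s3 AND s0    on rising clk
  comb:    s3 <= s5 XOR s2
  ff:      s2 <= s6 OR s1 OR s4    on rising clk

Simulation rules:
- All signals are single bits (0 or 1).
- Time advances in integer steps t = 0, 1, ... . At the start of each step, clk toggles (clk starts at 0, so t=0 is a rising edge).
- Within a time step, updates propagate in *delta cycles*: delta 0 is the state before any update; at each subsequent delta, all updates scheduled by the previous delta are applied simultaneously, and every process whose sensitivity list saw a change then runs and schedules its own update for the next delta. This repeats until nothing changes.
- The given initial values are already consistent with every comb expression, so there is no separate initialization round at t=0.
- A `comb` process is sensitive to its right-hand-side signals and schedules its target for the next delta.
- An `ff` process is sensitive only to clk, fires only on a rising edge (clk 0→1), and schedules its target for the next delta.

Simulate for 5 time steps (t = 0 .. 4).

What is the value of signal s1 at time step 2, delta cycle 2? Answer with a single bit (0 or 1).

0

t=0 Δ0: s5=1 s1=0 s4=1 clk=0 s2=0 s6=0 s0=1 s3=1
  Δ1: clk:0→1
  Δ2: s1:0→1, s2:0→1
  Δ3: s6:0→1, s3:1→0
  Δ4: s5:1→0
  Δ5: s3:0→1
  (5Δ to stable)
t=1 Δ0: s5=0 s1=1 s4=1 clk=1 s2=1 s6=1 s0=1 s3=1
  Δ1: clk:1→0
  (1Δ to stable)
t=2 Δ0: s5=0 s1=1 s4=1 clk=0 s2=1 s6=1 s0=1 s3=1
  Δ1: clk:0→1
  Δ2: s1:1→0
  (2Δ to stable)
t=3 Δ0: s5=0 s1=0 s4=1 clk=1 s2=1 s6=1 s0=1 s3=1
  Δ1: clk:1→0
  (1Δ to stable)
t=4 Δ0: s5=0 s1=0 s4=1 clk=0 s2=1 s6=1 s0=1 s3=1
  Δ1: clk:0→1
  (1Δ to stable)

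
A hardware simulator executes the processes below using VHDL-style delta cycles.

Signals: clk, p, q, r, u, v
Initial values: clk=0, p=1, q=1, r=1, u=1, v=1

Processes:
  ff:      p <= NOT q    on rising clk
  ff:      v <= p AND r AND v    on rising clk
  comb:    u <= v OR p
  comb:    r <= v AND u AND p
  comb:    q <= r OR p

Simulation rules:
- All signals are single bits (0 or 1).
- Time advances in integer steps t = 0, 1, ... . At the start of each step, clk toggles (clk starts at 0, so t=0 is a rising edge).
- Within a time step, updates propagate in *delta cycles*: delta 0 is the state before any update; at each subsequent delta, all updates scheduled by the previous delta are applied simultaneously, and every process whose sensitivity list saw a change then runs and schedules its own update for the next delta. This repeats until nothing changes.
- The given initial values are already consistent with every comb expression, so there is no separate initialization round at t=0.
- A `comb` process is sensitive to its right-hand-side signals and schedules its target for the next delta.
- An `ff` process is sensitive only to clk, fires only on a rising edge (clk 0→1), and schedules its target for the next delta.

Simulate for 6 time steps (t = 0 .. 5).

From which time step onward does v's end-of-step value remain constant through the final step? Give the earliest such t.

2

[bits: u,clk,q,v,p,r]
t=0: Δ0=101111 Δ1=111111 Δ2=111101 Δ3=111100 Δ4=110100 | 4Δ
t=1: Δ0=110100 Δ1=100100 | 1Δ
t=2: Δ0=100100 Δ1=110100 Δ2=110010 Δ3=111010 | 3Δ
t=3: Δ0=111010 Δ1=101010 | 1Δ
t=4: Δ0=101010 Δ1=111010 Δ2=111000 Δ3=010000 | 3Δ
t=5: Δ0=010000 Δ1=000000 | 1Δ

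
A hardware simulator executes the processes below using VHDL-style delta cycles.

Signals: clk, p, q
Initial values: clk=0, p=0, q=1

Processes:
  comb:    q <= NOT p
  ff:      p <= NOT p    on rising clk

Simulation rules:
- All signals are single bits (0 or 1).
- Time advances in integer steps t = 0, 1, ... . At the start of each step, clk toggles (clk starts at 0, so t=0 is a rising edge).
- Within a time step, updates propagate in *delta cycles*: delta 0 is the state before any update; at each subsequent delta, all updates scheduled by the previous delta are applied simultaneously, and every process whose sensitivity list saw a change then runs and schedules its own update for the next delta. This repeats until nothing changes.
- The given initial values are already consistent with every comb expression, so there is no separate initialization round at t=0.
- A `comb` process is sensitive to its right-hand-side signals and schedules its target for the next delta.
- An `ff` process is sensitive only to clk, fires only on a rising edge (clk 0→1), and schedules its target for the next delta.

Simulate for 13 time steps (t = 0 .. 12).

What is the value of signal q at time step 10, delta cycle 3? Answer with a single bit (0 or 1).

1

t0.Δ0 p=0 q=1 clk=0
t0.Δ1 p=0 q=1 clk=1
t0.Δ2 p=1 q=1 clk=1
t0.Δ3 p=1 q=0 clk=1
t1.Δ0 p=1 q=0 clk=1
t1.Δ1 p=1 q=0 clk=0
t2.Δ0 p=1 q=0 clk=0
t2.Δ1 p=1 q=0 clk=1
t2.Δ2 p=0 q=0 clk=1
t2.Δ3 p=0 q=1 clk=1
t3.Δ0 p=0 q=1 clk=1
t3.Δ1 p=0 q=1 clk=0
t4.Δ0 p=0 q=1 clk=0
t4.Δ1 p=0 q=1 clk=1
t4.Δ2 p=1 q=1 clk=1
t4.Δ3 p=1 q=0 clk=1
t5.Δ0 p=1 q=0 clk=1
t5.Δ1 p=1 q=0 clk=0
t6.Δ0 p=1 q=0 clk=0
t6.Δ1 p=1 q=0 clk=1
t6.Δ2 p=0 q=0 clk=1
t6.Δ3 p=0 q=1 clk=1
t7.Δ0 p=0 q=1 clk=1
t7.Δ1 p=0 q=1 clk=0
t8.Δ0 p=0 q=1 clk=0
t8.Δ1 p=0 q=1 clk=1
t8.Δ2 p=1 q=1 clk=1
t8.Δ3 p=1 q=0 clk=1
t9.Δ0 p=1 q=0 clk=1
t9.Δ1 p=1 q=0 clk=0
t10.Δ0 p=1 q=0 clk=0
t10.Δ1 p=1 q=0 clk=1
t10.Δ2 p=0 q=0 clk=1
t10.Δ3 p=0 q=1 clk=1
t11.Δ0 p=0 q=1 clk=1
t11.Δ1 p=0 q=1 clk=0
t12.Δ0 p=0 q=1 clk=0
t12.Δ1 p=0 q=1 clk=1
t12.Δ2 p=1 q=1 clk=1
t12.Δ3 p=1 q=0 clk=1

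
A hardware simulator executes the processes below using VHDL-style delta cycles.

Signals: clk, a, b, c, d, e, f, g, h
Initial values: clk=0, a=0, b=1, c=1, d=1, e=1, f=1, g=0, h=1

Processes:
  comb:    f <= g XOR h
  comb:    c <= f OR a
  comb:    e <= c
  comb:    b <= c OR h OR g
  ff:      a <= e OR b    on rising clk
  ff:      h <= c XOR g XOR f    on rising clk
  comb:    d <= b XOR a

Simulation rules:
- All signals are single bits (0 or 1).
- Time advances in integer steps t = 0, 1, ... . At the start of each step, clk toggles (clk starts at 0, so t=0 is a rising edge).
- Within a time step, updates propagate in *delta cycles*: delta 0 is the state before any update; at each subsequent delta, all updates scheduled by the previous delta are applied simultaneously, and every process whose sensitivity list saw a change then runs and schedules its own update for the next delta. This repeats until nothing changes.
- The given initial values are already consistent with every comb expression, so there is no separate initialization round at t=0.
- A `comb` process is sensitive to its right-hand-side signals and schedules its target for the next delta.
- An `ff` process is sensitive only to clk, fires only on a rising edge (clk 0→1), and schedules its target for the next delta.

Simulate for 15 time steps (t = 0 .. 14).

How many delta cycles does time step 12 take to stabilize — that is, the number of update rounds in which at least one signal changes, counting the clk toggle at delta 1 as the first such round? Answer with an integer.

3

t0.Δ0 a=0 b=1 d=1 c=1 clk=0 e=1 g=0 f=1 h=1
t0.Δ1 a=0 b=1 d=1 c=1 clk=1 e=1 g=0 f=1 h=1
t0.Δ2 a=1 b=1 d=1 c=1 clk=1 e=1 g=0 f=1 h=0
t0.Δ3 a=1 b=1 d=0 c=1 clk=1 e=1 g=0 f=0 h=0
t1.Δ0 a=1 b=1 d=0 c=1 clk=1 e=1 g=0 f=0 h=0
t1.Δ1 a=1 b=1 d=0 c=1 clk=0 e=1 g=0 f=0 h=0
t2.Δ0 a=1 b=1 d=0 c=1 clk=0 e=1 g=0 f=0 h=0
t2.Δ1 a=1 b=1 d=0 c=1 clk=1 e=1 g=0 f=0 h=0
t2.Δ2 a=1 b=1 d=0 c=1 clk=1 e=1 g=0 f=0 h=1
t2.Δ3 a=1 b=1 d=0 c=1 clk=1 e=1 g=0 f=1 h=1
t3.Δ0 a=1 b=1 d=0 c=1 clk=1 e=1 g=0 f=1 h=1
t3.Δ1 a=1 b=1 d=0 c=1 clk=0 e=1 g=0 f=1 h=1
t4.Δ0 a=1 b=1 d=0 c=1 clk=0 e=1 g=0 f=1 h=1
t4.Δ1 a=1 b=1 d=0 c=1 clk=1 e=1 g=0 f=1 h=1
t4.Δ2 a=1 b=1 d=0 c=1 clk=1 e=1 g=0 f=1 h=0
t4.Δ3 a=1 b=1 d=0 c=1 clk=1 e=1 g=0 f=0 h=0
t5.Δ0 a=1 b=1 d=0 c=1 clk=1 e=1 g=0 f=0 h=0
t5.Δ1 a=1 b=1 d=0 c=1 clk=0 e=1 g=0 f=0 h=0
t6.Δ0 a=1 b=1 d=0 c=1 clk=0 e=1 g=0 f=0 h=0
t6.Δ1 a=1 b=1 d=0 c=1 clk=1 e=1 g=0 f=0 h=0
t6.Δ2 a=1 b=1 d=0 c=1 clk=1 e=1 g=0 f=0 h=1
t6.Δ3 a=1 b=1 d=0 c=1 clk=1 e=1 g=0 f=1 h=1
t7.Δ0 a=1 b=1 d=0 c=1 clk=1 e=1 g=0 f=1 h=1
t7.Δ1 a=1 b=1 d=0 c=1 clk=0 e=1 g=0 f=1 h=1
t8.Δ0 a=1 b=1 d=0 c=1 clk=0 e=1 g=0 f=1 h=1
t8.Δ1 a=1 b=1 d=0 c=1 clk=1 e=1 g=0 f=1 h=1
t8.Δ2 a=1 b=1 d=0 c=1 clk=1 e=1 g=0 f=1 h=0
t8.Δ3 a=1 b=1 d=0 c=1 clk=1 e=1 g=0 f=0 h=0
t9.Δ0 a=1 b=1 d=0 c=1 clk=1 e=1 g=0 f=0 h=0
t9.Δ1 a=1 b=1 d=0 c=1 clk=0 e=1 g=0 f=0 h=0
t10.Δ0 a=1 b=1 d=0 c=1 clk=0 e=1 g=0 f=0 h=0
t10.Δ1 a=1 b=1 d=0 c=1 clk=1 e=1 g=0 f=0 h=0
t10.Δ2 a=1 b=1 d=0 c=1 clk=1 e=1 g=0 f=0 h=1
t10.Δ3 a=1 b=1 d=0 c=1 clk=1 e=1 g=0 f=1 h=1
t11.Δ0 a=1 b=1 d=0 c=1 clk=1 e=1 g=0 f=1 h=1
t11.Δ1 a=1 b=1 d=0 c=1 clk=0 e=1 g=0 f=1 h=1
t12.Δ0 a=1 b=1 d=0 c=1 clk=0 e=1 g=0 f=1 h=1
t12.Δ1 a=1 b=1 d=0 c=1 clk=1 e=1 g=0 f=1 h=1
t12.Δ2 a=1 b=1 d=0 c=1 clk=1 e=1 g=0 f=1 h=0
t12.Δ3 a=1 b=1 d=0 c=1 clk=1 e=1 g=0 f=0 h=0
t13.Δ0 a=1 b=1 d=0 c=1 clk=1 e=1 g=0 f=0 h=0
t13.Δ1 a=1 b=1 d=0 c=1 clk=0 e=1 g=0 f=0 h=0
t14.Δ0 a=1 b=1 d=0 c=1 clk=0 e=1 g=0 f=0 h=0
t14.Δ1 a=1 b=1 d=0 c=1 clk=1 e=1 g=0 f=0 h=0
t14.Δ2 a=1 b=1 d=0 c=1 clk=1 e=1 g=0 f=0 h=1
t14.Δ3 a=1 b=1 d=0 c=1 clk=1 e=1 g=0 f=1 h=1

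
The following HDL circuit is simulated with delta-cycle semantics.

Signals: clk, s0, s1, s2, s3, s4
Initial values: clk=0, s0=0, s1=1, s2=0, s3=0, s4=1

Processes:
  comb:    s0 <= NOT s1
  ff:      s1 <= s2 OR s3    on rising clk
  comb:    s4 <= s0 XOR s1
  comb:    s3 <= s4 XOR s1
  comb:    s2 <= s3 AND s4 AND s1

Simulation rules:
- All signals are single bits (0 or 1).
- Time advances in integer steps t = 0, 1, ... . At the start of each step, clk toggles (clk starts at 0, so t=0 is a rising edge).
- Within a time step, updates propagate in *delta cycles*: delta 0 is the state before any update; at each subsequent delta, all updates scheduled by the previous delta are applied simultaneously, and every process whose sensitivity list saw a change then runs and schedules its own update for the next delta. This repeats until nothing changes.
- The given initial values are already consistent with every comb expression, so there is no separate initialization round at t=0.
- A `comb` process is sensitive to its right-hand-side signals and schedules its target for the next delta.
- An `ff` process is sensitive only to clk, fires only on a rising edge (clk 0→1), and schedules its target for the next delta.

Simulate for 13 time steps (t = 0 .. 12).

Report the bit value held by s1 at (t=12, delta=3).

0

t=0 Δ0: s3=0 clk=0 s4=1 s0=0 s1=1 s2=0
  Δ1: clk:0→1
  Δ2: s1:1→0
  Δ3: s3:0→1, s4:1→0, s0:0→1
  Δ4: s3:1→0, s4:0→1
  Δ5: s3:0→1
  (5Δ to stable)
t=1 Δ0: s3=1 clk=1 s4=1 s0=1 s1=0 s2=0
  Δ1: clk:1→0
  (1Δ to stable)
t=2 Δ0: s3=1 clk=0 s4=1 s0=1 s1=0 s2=0
  Δ1: clk:0→1
  Δ2: s1:0→1
  Δ3: s3:1→0, s4:1→0, s0:1→0, s2:0→1
  Δ4: s3:0→1, s4:0→1, s2:1→0
  Δ5: s3:1→0, s2:0→1
  Δ6: s2:1→0
  (6Δ to stable)
t=3 Δ0: s3=0 clk=1 s4=1 s0=0 s1=1 s2=0
  Δ1: clk:1→0
  (1Δ to stable)
t=4 Δ0: s3=0 clk=0 s4=1 s0=0 s1=1 s2=0
  Δ1: clk:0→1
  Δ2: s1:1→0
  Δ3: s3:0→1, s4:1→0, s0:0→1
  Δ4: s3:1→0, s4:0→1
  Δ5: s3:0→1
  (5Δ to stable)
t=5 Δ0: s3=1 clk=1 s4=1 s0=1 s1=0 s2=0
  Δ1: clk:1→0
  (1Δ to stable)
t=6 Δ0: s3=1 clk=0 s4=1 s0=1 s1=0 s2=0
  Δ1: clk:0→1
  Δ2: s1:0→1
  Δ3: s3:1→0, s4:1→0, s0:1→0, s2:0→1
  Δ4: s3:0→1, s4:0→1, s2:1→0
  Δ5: s3:1→0, s2:0→1
  Δ6: s2:1→0
  (6Δ to stable)
t=7 Δ0: s3=0 clk=1 s4=1 s0=0 s1=1 s2=0
  Δ1: clk:1→0
  (1Δ to stable)
t=8 Δ0: s3=0 clk=0 s4=1 s0=0 s1=1 s2=0
  Δ1: clk:0→1
  Δ2: s1:1→0
  Δ3: s3:0→1, s4:1→0, s0:0→1
  Δ4: s3:1→0, s4:0→1
  Δ5: s3:0→1
  (5Δ to stable)
t=9 Δ0: s3=1 clk=1 s4=1 s0=1 s1=0 s2=0
  Δ1: clk:1→0
  (1Δ to stable)
t=10 Δ0: s3=1 clk=0 s4=1 s0=1 s1=0 s2=0
  Δ1: clk:0→1
  Δ2: s1:0→1
  Δ3: s3:1→0, s4:1→0, s0:1→0, s2:0→1
  Δ4: s3:0→1, s4:0→1, s2:1→0
  Δ5: s3:1→0, s2:0→1
  Δ6: s2:1→0
  (6Δ to stable)
t=11 Δ0: s3=0 clk=1 s4=1 s0=0 s1=1 s2=0
  Δ1: clk:1→0
  (1Δ to stable)
t=12 Δ0: s3=0 clk=0 s4=1 s0=0 s1=1 s2=0
  Δ1: clk:0→1
  Δ2: s1:1→0
  Δ3: s3:0→1, s4:1→0, s0:0→1
  Δ4: s3:1→0, s4:0→1
  Δ5: s3:0→1
  (5Δ to stable)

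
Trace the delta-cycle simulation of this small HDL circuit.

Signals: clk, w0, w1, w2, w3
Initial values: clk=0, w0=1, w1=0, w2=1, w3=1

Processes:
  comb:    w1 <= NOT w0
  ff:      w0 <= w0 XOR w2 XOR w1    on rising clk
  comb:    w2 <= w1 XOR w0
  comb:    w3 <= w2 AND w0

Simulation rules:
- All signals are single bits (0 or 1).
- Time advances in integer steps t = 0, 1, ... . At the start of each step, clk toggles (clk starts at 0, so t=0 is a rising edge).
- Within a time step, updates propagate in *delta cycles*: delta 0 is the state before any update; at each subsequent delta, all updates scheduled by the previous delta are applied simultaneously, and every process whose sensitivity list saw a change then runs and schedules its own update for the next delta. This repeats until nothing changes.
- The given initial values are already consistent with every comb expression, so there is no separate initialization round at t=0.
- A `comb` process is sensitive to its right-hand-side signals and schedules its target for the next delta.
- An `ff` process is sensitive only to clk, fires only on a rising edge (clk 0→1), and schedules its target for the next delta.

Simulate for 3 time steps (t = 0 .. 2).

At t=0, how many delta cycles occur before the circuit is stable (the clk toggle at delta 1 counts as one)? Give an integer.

[bits: w0,w1,clk,w2,w3]
t=0: Δ0=10011 Δ1=10111 Δ2=00111 Δ3=01100 Δ4=01110 | 4Δ
t=1: Δ0=01110 Δ1=01010 | 1Δ
t=2: Δ0=01010 Δ1=01110 | 1Δ

4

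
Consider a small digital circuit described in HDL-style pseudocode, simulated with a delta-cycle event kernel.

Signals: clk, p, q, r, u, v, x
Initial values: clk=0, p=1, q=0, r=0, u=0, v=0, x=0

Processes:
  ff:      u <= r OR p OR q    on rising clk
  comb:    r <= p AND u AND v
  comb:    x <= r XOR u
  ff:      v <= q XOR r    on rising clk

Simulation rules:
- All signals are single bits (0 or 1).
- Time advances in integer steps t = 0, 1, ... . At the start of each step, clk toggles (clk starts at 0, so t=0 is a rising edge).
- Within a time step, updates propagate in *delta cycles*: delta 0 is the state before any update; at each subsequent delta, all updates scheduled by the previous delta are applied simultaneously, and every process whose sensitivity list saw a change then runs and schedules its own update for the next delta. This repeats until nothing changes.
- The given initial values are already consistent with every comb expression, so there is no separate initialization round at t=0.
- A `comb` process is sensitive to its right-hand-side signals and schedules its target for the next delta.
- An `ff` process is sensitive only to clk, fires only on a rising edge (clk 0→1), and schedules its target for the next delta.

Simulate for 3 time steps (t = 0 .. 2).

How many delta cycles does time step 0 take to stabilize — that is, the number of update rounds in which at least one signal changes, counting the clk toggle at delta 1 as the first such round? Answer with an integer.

[bits: v,clk,r,x,u,q,p]
t=0: Δ0=0000001 Δ1=0100001 Δ2=0100101 Δ3=0101101 | 3Δ
t=1: Δ0=0101101 Δ1=0001101 | 1Δ
t=2: Δ0=0001101 Δ1=0101101 | 1Δ

3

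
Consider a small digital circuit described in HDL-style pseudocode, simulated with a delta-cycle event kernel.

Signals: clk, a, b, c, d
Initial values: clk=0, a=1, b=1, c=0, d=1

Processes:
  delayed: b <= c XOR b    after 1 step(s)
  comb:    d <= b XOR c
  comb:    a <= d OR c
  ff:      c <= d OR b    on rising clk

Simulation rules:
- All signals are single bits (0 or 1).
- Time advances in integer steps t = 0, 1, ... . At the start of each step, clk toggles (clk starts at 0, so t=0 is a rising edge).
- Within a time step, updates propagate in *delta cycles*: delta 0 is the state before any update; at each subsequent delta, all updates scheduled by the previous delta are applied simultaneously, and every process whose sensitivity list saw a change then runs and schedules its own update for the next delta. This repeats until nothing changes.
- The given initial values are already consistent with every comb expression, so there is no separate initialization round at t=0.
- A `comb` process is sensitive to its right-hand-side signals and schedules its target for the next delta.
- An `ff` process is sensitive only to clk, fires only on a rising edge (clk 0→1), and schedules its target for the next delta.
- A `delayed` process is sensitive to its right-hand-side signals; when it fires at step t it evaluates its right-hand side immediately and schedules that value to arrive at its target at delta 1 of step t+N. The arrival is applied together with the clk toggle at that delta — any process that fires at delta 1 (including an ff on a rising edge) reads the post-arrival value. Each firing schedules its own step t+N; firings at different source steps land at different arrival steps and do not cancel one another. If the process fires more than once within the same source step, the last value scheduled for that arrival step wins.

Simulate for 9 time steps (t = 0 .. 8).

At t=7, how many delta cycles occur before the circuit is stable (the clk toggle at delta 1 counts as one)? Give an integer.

t0.Δ0 c=0 b=1 d=1 clk=0 a=1
t0.Δ1 c=0 b=1 d=1 clk=1 a=1
t0.Δ2 c=1 b=1 d=1 clk=1 a=1
t0.Δ3 c=1 b=1 d=0 clk=1 a=1
t1.Δ0 c=1 b=1 d=0 clk=1 a=1
t1.Δ1 c=1 b=0 d=0 clk=0 a=1
t1.Δ2 c=1 b=0 d=1 clk=0 a=1
t2.Δ0 c=1 b=0 d=1 clk=0 a=1
t2.Δ1 c=1 b=1 d=1 clk=1 a=1
t2.Δ2 c=1 b=1 d=0 clk=1 a=1
t3.Δ0 c=1 b=1 d=0 clk=1 a=1
t3.Δ1 c=1 b=0 d=0 clk=0 a=1
t3.Δ2 c=1 b=0 d=1 clk=0 a=1
t4.Δ0 c=1 b=0 d=1 clk=0 a=1
t4.Δ1 c=1 b=1 d=1 clk=1 a=1
t4.Δ2 c=1 b=1 d=0 clk=1 a=1
t5.Δ0 c=1 b=1 d=0 clk=1 a=1
t5.Δ1 c=1 b=0 d=0 clk=0 a=1
t5.Δ2 c=1 b=0 d=1 clk=0 a=1
t6.Δ0 c=1 b=0 d=1 clk=0 a=1
t6.Δ1 c=1 b=1 d=1 clk=1 a=1
t6.Δ2 c=1 b=1 d=0 clk=1 a=1
t7.Δ0 c=1 b=1 d=0 clk=1 a=1
t7.Δ1 c=1 b=0 d=0 clk=0 a=1
t7.Δ2 c=1 b=0 d=1 clk=0 a=1
t8.Δ0 c=1 b=0 d=1 clk=0 a=1
t8.Δ1 c=1 b=1 d=1 clk=1 a=1
t8.Δ2 c=1 b=1 d=0 clk=1 a=1

2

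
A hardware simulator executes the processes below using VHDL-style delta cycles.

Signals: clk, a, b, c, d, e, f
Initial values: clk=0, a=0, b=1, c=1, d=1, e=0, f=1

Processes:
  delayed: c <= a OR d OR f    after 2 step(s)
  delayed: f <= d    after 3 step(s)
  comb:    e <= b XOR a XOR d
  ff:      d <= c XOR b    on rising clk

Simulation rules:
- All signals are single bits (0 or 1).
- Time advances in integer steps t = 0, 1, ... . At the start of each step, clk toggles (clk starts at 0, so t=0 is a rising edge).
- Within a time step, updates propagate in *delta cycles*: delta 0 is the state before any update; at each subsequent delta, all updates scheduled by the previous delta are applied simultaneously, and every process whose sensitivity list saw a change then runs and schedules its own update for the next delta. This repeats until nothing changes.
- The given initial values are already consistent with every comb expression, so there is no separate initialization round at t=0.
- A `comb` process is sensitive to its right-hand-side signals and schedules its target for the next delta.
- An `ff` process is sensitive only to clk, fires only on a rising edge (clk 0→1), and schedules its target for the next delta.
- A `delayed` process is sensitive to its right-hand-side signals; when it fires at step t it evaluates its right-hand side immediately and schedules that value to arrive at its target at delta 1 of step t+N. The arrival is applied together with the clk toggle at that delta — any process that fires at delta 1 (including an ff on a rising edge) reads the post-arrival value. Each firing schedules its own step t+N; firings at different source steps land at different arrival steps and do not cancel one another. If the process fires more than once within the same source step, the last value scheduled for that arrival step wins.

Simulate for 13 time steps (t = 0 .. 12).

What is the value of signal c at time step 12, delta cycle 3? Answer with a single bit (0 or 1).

[bits: f,a,d,b,c,clk,e]
t=0: Δ0=1011100 Δ1=1011110 Δ2=1001110 Δ3=1001111 | 3Δ
t=1: Δ0=1001111 Δ1=1001101 | 1Δ
t=2: Δ0=1001101 Δ1=1001111 | 1Δ
t=3: Δ0=1001111 Δ1=0001101 | 1Δ
t=4: Δ0=0001101 Δ1=0001111 | 1Δ
t=5: Δ0=0001111 Δ1=0001001 | 1Δ
t=6: Δ0=0001001 Δ1=0001011 Δ2=0011011 Δ3=0011010 | 3Δ
t=7: Δ0=0011010 Δ1=0011000 | 1Δ
t=8: Δ0=0011000 Δ1=0011110 Δ2=0001110 Δ3=0001111 | 3Δ
t=9: Δ0=0001111 Δ1=1001101 | 1Δ
t=10: Δ0=1001101 Δ1=1001011 Δ2=1011011 Δ3=1011010 | 3Δ
t=11: Δ0=1011010 Δ1=0011100 | 1Δ
t=12: Δ0=0011100 Δ1=0011110 Δ2=0001110 Δ3=0001111 | 3Δ

1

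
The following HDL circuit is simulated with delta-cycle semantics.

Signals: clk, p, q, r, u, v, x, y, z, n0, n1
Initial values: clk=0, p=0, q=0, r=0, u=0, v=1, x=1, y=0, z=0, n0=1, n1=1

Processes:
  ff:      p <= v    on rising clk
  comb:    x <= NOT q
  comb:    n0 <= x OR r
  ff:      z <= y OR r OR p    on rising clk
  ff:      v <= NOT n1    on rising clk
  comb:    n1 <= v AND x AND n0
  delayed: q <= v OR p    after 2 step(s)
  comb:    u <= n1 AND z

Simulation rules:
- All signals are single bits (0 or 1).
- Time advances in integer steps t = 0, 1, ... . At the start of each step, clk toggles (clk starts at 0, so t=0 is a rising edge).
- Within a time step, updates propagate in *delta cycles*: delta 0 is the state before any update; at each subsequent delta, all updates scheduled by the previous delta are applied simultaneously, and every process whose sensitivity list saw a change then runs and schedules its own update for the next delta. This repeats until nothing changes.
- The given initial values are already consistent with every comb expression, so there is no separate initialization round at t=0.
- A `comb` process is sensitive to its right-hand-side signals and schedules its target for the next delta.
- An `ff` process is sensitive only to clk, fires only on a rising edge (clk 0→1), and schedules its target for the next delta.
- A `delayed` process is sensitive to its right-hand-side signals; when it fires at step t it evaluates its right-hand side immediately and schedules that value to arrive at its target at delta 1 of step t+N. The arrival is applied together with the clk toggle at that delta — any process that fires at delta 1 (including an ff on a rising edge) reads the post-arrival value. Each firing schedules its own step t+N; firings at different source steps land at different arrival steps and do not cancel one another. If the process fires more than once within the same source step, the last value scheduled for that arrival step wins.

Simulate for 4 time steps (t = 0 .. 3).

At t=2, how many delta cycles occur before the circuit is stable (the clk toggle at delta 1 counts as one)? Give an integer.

3

t=0 Δ0: n1=1 clk=0 u=0 p=0 r=0 q=0 v=1 n0=1 z=0 y=0 x=1
  Δ1: clk:0→1
  Δ2: p:0→1, v:1→0
  Δ3: n1:1→0
  (3Δ to stable)
t=1 Δ0: n1=0 clk=1 u=0 p=1 r=0 q=0 v=0 n0=1 z=0 y=0 x=1
  Δ1: clk:1→0
  (1Δ to stable)
t=2 Δ0: n1=0 clk=0 u=0 p=1 r=0 q=0 v=0 n0=1 z=0 y=0 x=1
  Δ1: clk:0→1, q:0→1
  Δ2: p:1→0, v:0→1, z:0→1, x:1→0
  Δ3: n0:1→0
  (3Δ to stable)
t=3 Δ0: n1=0 clk=1 u=0 p=0 r=0 q=1 v=1 n0=0 z=1 y=0 x=0
  Δ1: clk:1→0
  (1Δ to stable)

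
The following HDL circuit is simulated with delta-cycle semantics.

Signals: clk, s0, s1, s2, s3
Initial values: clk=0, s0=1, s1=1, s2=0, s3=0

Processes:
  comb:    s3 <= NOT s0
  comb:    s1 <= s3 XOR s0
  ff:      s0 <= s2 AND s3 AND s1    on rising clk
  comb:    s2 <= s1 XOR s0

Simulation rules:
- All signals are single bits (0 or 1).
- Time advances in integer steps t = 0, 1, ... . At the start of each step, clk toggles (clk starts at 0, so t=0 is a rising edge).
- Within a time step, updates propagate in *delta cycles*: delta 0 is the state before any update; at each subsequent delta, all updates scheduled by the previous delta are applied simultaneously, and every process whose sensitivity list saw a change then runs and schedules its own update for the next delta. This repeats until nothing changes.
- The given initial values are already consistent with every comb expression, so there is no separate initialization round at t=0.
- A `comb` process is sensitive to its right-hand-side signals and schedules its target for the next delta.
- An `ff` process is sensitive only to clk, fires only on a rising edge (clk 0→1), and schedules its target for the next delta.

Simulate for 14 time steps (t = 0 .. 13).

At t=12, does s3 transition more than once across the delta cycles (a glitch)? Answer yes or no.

t0.Δ0 s1=1 s0=1 clk=0 s2=0 s3=0
t0.Δ1 s1=1 s0=1 clk=1 s2=0 s3=0
t0.Δ2 s1=1 s0=0 clk=1 s2=0 s3=0
t0.Δ3 s1=0 s0=0 clk=1 s2=1 s3=1
t0.Δ4 s1=1 s0=0 clk=1 s2=0 s3=1
t0.Δ5 s1=1 s0=0 clk=1 s2=1 s3=1
t1.Δ0 s1=1 s0=0 clk=1 s2=1 s3=1
t1.Δ1 s1=1 s0=0 clk=0 s2=1 s3=1
t2.Δ0 s1=1 s0=0 clk=0 s2=1 s3=1
t2.Δ1 s1=1 s0=0 clk=1 s2=1 s3=1
t2.Δ2 s1=1 s0=1 clk=1 s2=1 s3=1
t2.Δ3 s1=0 s0=1 clk=1 s2=0 s3=0
t2.Δ4 s1=1 s0=1 clk=1 s2=1 s3=0
t2.Δ5 s1=1 s0=1 clk=1 s2=0 s3=0
t3.Δ0 s1=1 s0=1 clk=1 s2=0 s3=0
t3.Δ1 s1=1 s0=1 clk=0 s2=0 s3=0
t4.Δ0 s1=1 s0=1 clk=0 s2=0 s3=0
t4.Δ1 s1=1 s0=1 clk=1 s2=0 s3=0
t4.Δ2 s1=1 s0=0 clk=1 s2=0 s3=0
t4.Δ3 s1=0 s0=0 clk=1 s2=1 s3=1
t4.Δ4 s1=1 s0=0 clk=1 s2=0 s3=1
t4.Δ5 s1=1 s0=0 clk=1 s2=1 s3=1
t5.Δ0 s1=1 s0=0 clk=1 s2=1 s3=1
t5.Δ1 s1=1 s0=0 clk=0 s2=1 s3=1
t6.Δ0 s1=1 s0=0 clk=0 s2=1 s3=1
t6.Δ1 s1=1 s0=0 clk=1 s2=1 s3=1
t6.Δ2 s1=1 s0=1 clk=1 s2=1 s3=1
t6.Δ3 s1=0 s0=1 clk=1 s2=0 s3=0
t6.Δ4 s1=1 s0=1 clk=1 s2=1 s3=0
t6.Δ5 s1=1 s0=1 clk=1 s2=0 s3=0
t7.Δ0 s1=1 s0=1 clk=1 s2=0 s3=0
t7.Δ1 s1=1 s0=1 clk=0 s2=0 s3=0
t8.Δ0 s1=1 s0=1 clk=0 s2=0 s3=0
t8.Δ1 s1=1 s0=1 clk=1 s2=0 s3=0
t8.Δ2 s1=1 s0=0 clk=1 s2=0 s3=0
t8.Δ3 s1=0 s0=0 clk=1 s2=1 s3=1
t8.Δ4 s1=1 s0=0 clk=1 s2=0 s3=1
t8.Δ5 s1=1 s0=0 clk=1 s2=1 s3=1
t9.Δ0 s1=1 s0=0 clk=1 s2=1 s3=1
t9.Δ1 s1=1 s0=0 clk=0 s2=1 s3=1
t10.Δ0 s1=1 s0=0 clk=0 s2=1 s3=1
t10.Δ1 s1=1 s0=0 clk=1 s2=1 s3=1
t10.Δ2 s1=1 s0=1 clk=1 s2=1 s3=1
t10.Δ3 s1=0 s0=1 clk=1 s2=0 s3=0
t10.Δ4 s1=1 s0=1 clk=1 s2=1 s3=0
t10.Δ5 s1=1 s0=1 clk=1 s2=0 s3=0
t11.Δ0 s1=1 s0=1 clk=1 s2=0 s3=0
t11.Δ1 s1=1 s0=1 clk=0 s2=0 s3=0
t12.Δ0 s1=1 s0=1 clk=0 s2=0 s3=0
t12.Δ1 s1=1 s0=1 clk=1 s2=0 s3=0
t12.Δ2 s1=1 s0=0 clk=1 s2=0 s3=0
t12.Δ3 s1=0 s0=0 clk=1 s2=1 s3=1
t12.Δ4 s1=1 s0=0 clk=1 s2=0 s3=1
t12.Δ5 s1=1 s0=0 clk=1 s2=1 s3=1
t13.Δ0 s1=1 s0=0 clk=1 s2=1 s3=1
t13.Δ1 s1=1 s0=0 clk=0 s2=1 s3=1

no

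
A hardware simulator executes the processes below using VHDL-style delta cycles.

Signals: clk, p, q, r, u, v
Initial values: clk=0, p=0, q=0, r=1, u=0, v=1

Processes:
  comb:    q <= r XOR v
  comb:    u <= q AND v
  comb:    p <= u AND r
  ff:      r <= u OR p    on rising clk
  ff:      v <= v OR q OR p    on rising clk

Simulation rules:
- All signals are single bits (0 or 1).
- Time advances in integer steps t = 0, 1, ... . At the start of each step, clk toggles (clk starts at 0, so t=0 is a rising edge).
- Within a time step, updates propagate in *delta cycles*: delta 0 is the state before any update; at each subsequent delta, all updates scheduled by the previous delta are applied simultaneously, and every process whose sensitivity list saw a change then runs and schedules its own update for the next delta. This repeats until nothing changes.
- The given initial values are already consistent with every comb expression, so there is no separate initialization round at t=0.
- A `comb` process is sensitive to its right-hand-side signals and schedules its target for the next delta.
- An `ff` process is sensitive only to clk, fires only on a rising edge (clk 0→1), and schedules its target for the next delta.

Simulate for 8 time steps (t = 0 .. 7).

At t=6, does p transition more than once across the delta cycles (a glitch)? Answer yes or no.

yes

t=0 Δ0: q=0 r=1 v=1 p=0 clk=0 u=0
  Δ1: clk:0→1
  Δ2: r:1→0
  Δ3: q:0→1
  Δ4: u:0→1
  (4Δ to stable)
t=1 Δ0: q=1 r=0 v=1 p=0 clk=1 u=1
  Δ1: clk:1→0
  (1Δ to stable)
t=2 Δ0: q=1 r=0 v=1 p=0 clk=0 u=1
  Δ1: clk:0→1
  Δ2: r:0→1
  Δ3: q:1→0, p:0→1
  Δ4: u:1→0
  Δ5: p:1→0
  (5Δ to stable)
t=3 Δ0: q=0 r=1 v=1 p=0 clk=1 u=0
  Δ1: clk:1→0
  (1Δ to stable)
t=4 Δ0: q=0 r=1 v=1 p=0 clk=0 u=0
  Δ1: clk:0→1
  Δ2: r:1→0
  Δ3: q:0→1
  Δ4: u:0→1
  (4Δ to stable)
t=5 Δ0: q=1 r=0 v=1 p=0 clk=1 u=1
  Δ1: clk:1→0
  (1Δ to stable)
t=6 Δ0: q=1 r=0 v=1 p=0 clk=0 u=1
  Δ1: clk:0→1
  Δ2: r:0→1
  Δ3: q:1→0, p:0→1
  Δ4: u:1→0
  Δ5: p:1→0
  (5Δ to stable)
t=7 Δ0: q=0 r=1 v=1 p=0 clk=1 u=0
  Δ1: clk:1→0
  (1Δ to stable)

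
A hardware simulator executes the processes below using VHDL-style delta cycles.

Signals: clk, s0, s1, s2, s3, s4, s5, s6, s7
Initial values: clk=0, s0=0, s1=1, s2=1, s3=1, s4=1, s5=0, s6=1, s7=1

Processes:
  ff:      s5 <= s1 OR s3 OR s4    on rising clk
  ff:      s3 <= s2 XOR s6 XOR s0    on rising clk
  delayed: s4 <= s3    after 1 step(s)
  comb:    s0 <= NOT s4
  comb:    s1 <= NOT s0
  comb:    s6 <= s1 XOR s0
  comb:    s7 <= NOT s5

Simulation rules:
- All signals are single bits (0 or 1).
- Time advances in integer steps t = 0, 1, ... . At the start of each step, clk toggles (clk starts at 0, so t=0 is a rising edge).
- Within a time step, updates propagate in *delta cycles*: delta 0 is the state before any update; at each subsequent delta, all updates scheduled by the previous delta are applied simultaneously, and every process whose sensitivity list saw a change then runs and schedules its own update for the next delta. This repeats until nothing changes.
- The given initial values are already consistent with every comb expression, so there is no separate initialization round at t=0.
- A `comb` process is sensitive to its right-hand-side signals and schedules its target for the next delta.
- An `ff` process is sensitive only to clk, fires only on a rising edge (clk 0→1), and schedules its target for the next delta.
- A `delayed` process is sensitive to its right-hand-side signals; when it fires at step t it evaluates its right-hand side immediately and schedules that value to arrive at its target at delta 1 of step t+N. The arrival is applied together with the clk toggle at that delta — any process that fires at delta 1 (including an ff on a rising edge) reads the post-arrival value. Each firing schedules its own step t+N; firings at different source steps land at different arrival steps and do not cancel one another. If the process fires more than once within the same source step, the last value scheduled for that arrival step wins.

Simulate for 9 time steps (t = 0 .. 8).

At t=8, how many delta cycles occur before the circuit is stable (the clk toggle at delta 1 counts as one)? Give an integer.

[bits: s4,s3,clk,s1,s6,s5,s7,s0,s2]
t=0: Δ0=110110101 Δ1=111110101 Δ2=101111101 Δ3=101111001 | 3Δ
t=1: Δ0=101111001 Δ1=000111001 Δ2=000111011 Δ3=000001011 Δ4=000011011 | 4Δ
t=2: Δ0=000011011 Δ1=001011011 Δ2=011010011 Δ3=011010111 | 3Δ
t=3: Δ0=011010111 Δ1=110010111 Δ2=110010101 Δ3=110100101 Δ4=110110101 | 4Δ
t=4: Δ0=110110101 Δ1=111110101 Δ2=101111101 Δ3=101111001 | 3Δ
t=5: Δ0=101111001 Δ1=000111001 Δ2=000111011 Δ3=000001011 Δ4=000011011 | 4Δ
t=6: Δ0=000011011 Δ1=001011011 Δ2=011010011 Δ3=011010111 | 3Δ
t=7: Δ0=011010111 Δ1=110010111 Δ2=110010101 Δ3=110100101 Δ4=110110101 | 4Δ
t=8: Δ0=110110101 Δ1=111110101 Δ2=101111101 Δ3=101111001 | 3Δ

3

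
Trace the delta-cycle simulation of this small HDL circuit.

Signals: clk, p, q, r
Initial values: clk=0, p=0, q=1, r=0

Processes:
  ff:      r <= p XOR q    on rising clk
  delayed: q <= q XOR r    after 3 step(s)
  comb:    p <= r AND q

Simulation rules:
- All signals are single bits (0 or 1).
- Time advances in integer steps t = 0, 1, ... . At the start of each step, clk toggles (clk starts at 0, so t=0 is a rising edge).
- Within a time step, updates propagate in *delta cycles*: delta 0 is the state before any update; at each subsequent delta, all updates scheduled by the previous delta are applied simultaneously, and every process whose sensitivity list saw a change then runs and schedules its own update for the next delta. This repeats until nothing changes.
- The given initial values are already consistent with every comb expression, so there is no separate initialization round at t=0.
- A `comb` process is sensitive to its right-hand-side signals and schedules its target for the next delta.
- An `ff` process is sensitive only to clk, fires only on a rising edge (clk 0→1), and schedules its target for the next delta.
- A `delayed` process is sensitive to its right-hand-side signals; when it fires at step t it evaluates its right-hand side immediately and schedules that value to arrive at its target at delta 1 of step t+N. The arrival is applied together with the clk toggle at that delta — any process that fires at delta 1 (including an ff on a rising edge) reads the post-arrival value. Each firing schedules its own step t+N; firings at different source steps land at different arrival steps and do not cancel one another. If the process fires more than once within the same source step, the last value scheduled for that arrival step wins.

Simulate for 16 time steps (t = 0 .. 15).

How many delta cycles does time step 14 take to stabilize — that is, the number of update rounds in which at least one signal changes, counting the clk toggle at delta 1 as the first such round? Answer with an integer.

t0.Δ0 clk=0 r=0 p=0 q=1
t0.Δ1 clk=1 r=0 p=0 q=1
t0.Δ2 clk=1 r=1 p=0 q=1
t0.Δ3 clk=1 r=1 p=1 q=1
t1.Δ0 clk=1 r=1 p=1 q=1
t1.Δ1 clk=0 r=1 p=1 q=1
t2.Δ0 clk=0 r=1 p=1 q=1
t2.Δ1 clk=1 r=1 p=1 q=1
t2.Δ2 clk=1 r=0 p=1 q=1
t2.Δ3 clk=1 r=0 p=0 q=1
t3.Δ0 clk=1 r=0 p=0 q=1
t3.Δ1 clk=0 r=0 p=0 q=0
t4.Δ0 clk=0 r=0 p=0 q=0
t4.Δ1 clk=1 r=0 p=0 q=0
t5.Δ0 clk=1 r=0 p=0 q=0
t5.Δ1 clk=0 r=0 p=0 q=1
t6.Δ0 clk=0 r=0 p=0 q=1
t6.Δ1 clk=1 r=0 p=0 q=0
t7.Δ0 clk=1 r=0 p=0 q=0
t7.Δ1 clk=0 r=0 p=0 q=0
t8.Δ0 clk=0 r=0 p=0 q=0
t8.Δ1 clk=1 r=0 p=0 q=1
t8.Δ2 clk=1 r=1 p=0 q=1
t8.Δ3 clk=1 r=1 p=1 q=1
t9.Δ0 clk=1 r=1 p=1 q=1
t9.Δ1 clk=0 r=1 p=1 q=0
t9.Δ2 clk=0 r=1 p=0 q=0
t10.Δ0 clk=0 r=1 p=0 q=0
t10.Δ1 clk=1 r=1 p=0 q=0
t10.Δ2 clk=1 r=0 p=0 q=0
t11.Δ0 clk=1 r=0 p=0 q=0
t11.Δ1 clk=0 r=0 p=0 q=0
t12.Δ0 clk=0 r=0 p=0 q=0
t12.Δ1 clk=1 r=0 p=0 q=1
t12.Δ2 clk=1 r=1 p=0 q=1
t12.Δ3 clk=1 r=1 p=1 q=1
t13.Δ0 clk=1 r=1 p=1 q=1
t13.Δ1 clk=0 r=1 p=1 q=0
t13.Δ2 clk=0 r=1 p=0 q=0
t14.Δ0 clk=0 r=1 p=0 q=0
t14.Δ1 clk=1 r=1 p=0 q=0
t14.Δ2 clk=1 r=0 p=0 q=0
t15.Δ0 clk=1 r=0 p=0 q=0
t15.Δ1 clk=0 r=0 p=0 q=0

2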